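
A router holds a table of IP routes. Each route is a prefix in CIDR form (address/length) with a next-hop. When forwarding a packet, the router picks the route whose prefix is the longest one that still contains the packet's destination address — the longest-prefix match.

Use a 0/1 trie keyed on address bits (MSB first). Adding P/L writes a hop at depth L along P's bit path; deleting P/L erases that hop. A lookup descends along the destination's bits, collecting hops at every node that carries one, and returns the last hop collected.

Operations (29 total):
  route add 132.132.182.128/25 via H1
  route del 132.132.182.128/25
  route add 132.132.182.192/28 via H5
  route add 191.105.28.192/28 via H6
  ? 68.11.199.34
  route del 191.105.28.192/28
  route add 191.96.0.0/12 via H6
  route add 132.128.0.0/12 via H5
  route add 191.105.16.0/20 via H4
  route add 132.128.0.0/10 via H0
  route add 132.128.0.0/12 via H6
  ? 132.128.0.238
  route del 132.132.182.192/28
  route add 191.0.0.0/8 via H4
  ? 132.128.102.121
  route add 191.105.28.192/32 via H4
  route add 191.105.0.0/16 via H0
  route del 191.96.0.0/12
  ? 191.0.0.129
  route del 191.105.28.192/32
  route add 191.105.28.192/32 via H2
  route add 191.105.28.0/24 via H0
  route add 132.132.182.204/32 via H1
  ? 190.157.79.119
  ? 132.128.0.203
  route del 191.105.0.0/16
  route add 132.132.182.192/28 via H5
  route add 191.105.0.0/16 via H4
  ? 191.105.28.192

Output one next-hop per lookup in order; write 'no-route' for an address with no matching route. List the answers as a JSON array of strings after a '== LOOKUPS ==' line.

Apply in order:
  + 132.132.182.128/25 (H1) depth=25
  del 132.132.182.128/25 (clear depth 25)
  + 132.132.182.192/28 (H5) depth=28
  + 191.105.28.192/28 (H6) depth=28
  lookup 68.11.199.34: bits ε walk d0:- -> no-route
  del 191.105.28.192/28 (clear depth 28)
  + 191.96.0.0/12 (H6) depth=12
  + 132.128.0.0/12 (H5) depth=12
  + 191.105.16.0/20 (H4) depth=20
  + 132.128.0.0/10 (H0) depth=10
  + 132.128.0.0/12 (H6) depth=12
  lookup 132.128.0.238: bits 1000010010000 walk d0:-→d1:-→d2:-→d3:-→d4:-→d5:-→d6:-→d7:-→d8:-→d9:-→d10:H0→d11:-→d12:H6→d13:- -> H6
  del 132.132.182.192/28 (clear depth 28)
  + 191.0.0.0/8 (H4) depth=8
  lookup 132.128.102.121: bits 1000010010000 walk d0:-→d1:-→d2:-→d3:-→d4:-→d5:-→d6:-→d7:-→d8:-→d9:-→d10:H0→d11:-→d12:H6→d13:- -> H6
  + 191.105.28.192/32 (H4) depth=32
  + 191.105.0.0/16 (H0) depth=16
  del 191.96.0.0/12 (clear depth 12)
  lookup 191.0.0.129: bits 101111110 walk d0:-→d1:-→d2:-→d3:-→d4:-→d5:-→d6:-→d7:-→d8:H4→d9:- -> H4
  del 191.105.28.192/32 (clear depth 32)
  + 191.105.28.192/32 (H2) depth=32
  + 191.105.28.0/24 (H0) depth=24
  + 132.132.182.204/32 (H1) depth=32
  lookup 190.157.79.119: bits 1011111 walk d0:-→d1:-→d2:-→d3:-→d4:-→d5:-→d6:-→d7:- -> no-route
  lookup 132.128.0.203: bits 1000010010000 walk d0:-→d1:-→d2:-→d3:-→d4:-→d5:-→d6:-→d7:-→d8:-→d9:-→d10:H0→d11:-→d12:H6→d13:- -> H6
  del 191.105.0.0/16 (clear depth 16)
  + 132.132.182.192/28 (H5) depth=28
  + 191.105.0.0/16 (H4) depth=16
  lookup 191.105.28.192: bits 10111111011010010001110011000000 walk d0:-→d1:-→d2:-→d3:-→d4:-→d5:-→d6:-→d7:-→d8:H4→d9:-→d10:-→d11:-→d12:-→d13:-→d14:-→d15:-→d16:H4→d17:-→d18:-→d19:-→d20:H4→d21:-→d22:-→d23:-→d24:H0→d25:-→d26:-→d27:-→d28:-→d29:-→d30:-→d31:-→d32:H2 -> H2

== LOOKUPS ==
["no-route","H6","H6","H4","no-route","H6","H2"]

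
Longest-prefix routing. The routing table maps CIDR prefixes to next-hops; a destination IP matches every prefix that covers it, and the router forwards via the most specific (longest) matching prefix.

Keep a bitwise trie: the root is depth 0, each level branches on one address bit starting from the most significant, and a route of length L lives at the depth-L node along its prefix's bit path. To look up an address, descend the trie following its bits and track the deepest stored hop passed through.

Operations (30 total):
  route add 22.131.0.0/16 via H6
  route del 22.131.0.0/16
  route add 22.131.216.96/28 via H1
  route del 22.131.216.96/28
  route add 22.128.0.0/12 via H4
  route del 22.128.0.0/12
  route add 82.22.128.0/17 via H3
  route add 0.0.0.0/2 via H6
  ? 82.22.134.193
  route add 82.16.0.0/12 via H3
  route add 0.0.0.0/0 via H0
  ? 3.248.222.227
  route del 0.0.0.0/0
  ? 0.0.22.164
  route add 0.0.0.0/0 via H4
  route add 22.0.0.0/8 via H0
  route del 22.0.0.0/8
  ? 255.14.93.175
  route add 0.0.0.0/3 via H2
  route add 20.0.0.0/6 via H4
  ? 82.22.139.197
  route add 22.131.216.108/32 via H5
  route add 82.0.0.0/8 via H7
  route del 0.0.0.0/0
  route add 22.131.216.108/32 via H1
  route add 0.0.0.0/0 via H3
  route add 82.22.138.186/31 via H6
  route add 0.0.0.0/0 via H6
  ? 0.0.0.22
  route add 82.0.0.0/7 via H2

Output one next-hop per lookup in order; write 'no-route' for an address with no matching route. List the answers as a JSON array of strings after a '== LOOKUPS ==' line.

Process each operation:
  + 22.131.0.0/16 (H6) depth=16
  - 22.131.0.0/16 clear@16
  + 22.131.216.96/28 (H1) depth=28
  - 22.131.216.96/28 clear@28
  + 22.128.0.0/12 (H4) depth=12
  - 22.128.0.0/12 clear@12
  + 82.22.128.0/17 (H3) depth=17
  + 0.0.0.0/2 (H6) depth=2
  Q 82.22.134.193: descend 01010010000101101 ; hops seen [H3] ; pick H3
  + 82.16.0.0/12 (H3) depth=12
  + 0.0.0.0/0 (H0) depth=0
  Q 3.248.222.227: descend 000 ; hops seen [H0,H6] ; pick H6
  - 0.0.0.0/0 clear@0
  Q 0.0.22.164: descend 000 ; hops seen [H6] ; pick H6
  + 0.0.0.0/0 (H4) depth=0
  + 22.0.0.0/8 (H0) depth=8
  - 22.0.0.0/8 clear@8
  Q 255.14.93.175: descend ε ; hops seen [H4] ; pick H4
  + 0.0.0.0/3 (H2) depth=3
  + 20.0.0.0/6 (H4) depth=6
  Q 82.22.139.197: descend 01010010000101101 ; hops seen [H4,H3,H3] ; pick H3
  + 22.131.216.108/32 (H5) depth=32
  + 82.0.0.0/8 (H7) depth=8
  - 0.0.0.0/0 clear@0
  + 22.131.216.108/32 (H1) depth=32
  + 0.0.0.0/0 (H3) depth=0
  + 82.22.138.186/31 (H6) depth=31
  + 0.0.0.0/0 (H6) depth=0
  Q 0.0.0.22: descend 000 ; hops seen [H6,H6,H2] ; pick H2
  + 82.0.0.0/7 (H2) depth=7

== LOOKUPS ==
["H3","H6","H6","H4","H3","H2"]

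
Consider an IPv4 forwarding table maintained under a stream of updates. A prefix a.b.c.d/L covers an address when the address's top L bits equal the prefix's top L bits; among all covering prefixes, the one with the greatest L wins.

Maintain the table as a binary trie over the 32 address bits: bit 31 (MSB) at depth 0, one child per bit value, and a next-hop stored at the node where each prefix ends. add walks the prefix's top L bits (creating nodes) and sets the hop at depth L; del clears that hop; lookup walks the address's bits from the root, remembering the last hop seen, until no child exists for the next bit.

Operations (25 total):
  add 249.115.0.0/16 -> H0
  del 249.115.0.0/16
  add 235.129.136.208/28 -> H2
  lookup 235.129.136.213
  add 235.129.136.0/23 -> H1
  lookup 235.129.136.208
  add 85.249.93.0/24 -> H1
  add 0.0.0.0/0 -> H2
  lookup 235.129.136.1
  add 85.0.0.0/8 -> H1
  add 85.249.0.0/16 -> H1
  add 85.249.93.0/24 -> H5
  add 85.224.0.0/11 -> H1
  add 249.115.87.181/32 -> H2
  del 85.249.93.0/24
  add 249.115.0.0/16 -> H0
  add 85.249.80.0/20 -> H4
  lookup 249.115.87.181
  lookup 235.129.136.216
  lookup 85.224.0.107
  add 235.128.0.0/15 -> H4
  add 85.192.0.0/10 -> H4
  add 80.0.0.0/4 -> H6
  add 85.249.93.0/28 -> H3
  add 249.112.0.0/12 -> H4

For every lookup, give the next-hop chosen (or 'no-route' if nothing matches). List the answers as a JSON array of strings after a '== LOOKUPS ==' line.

Trace:
  + 249.115.0.0/16 (H0) depth=16
  del 249.115.0.0/16 (clear depth 16)
  + 235.129.136.208/28 (H2) depth=28
  lookup 235.129.136.213: bits 1110101110000001100010001101 walk d0:-→d1:-→d2:-→d3:-→d4:-→d5:-→d6:-→d7:-→d8:-→d9:-→d10:-→d11:-→d12:-→d13:-→d14:-→d15:-→d16:-→d17:-→d18:-→d19:-→d20:-→d21:-→d22:-→d23:-→d24:-→d25:-→d26:-→d27:-→d28:H2 -> H2
  + 235.129.136.0/23 (H1) depth=23
  lookup 235.129.136.208: bits 1110101110000001100010001101 walk d0:-→d1:-→d2:-→d3:-→d4:-→d5:-→d6:-→d7:-→d8:-→d9:-→d10:-→d11:-→d12:-→d13:-→d14:-→d15:-→d16:-→d17:-→d18:-→d19:-→d20:-→d21:-→d22:-→d23:H1→d24:-→d25:-→d26:-→d27:-→d28:H2 -> H2
  + 85.249.93.0/24 (H1) depth=24
  + 0.0.0.0/0 (H2) depth=0
  lookup 235.129.136.1: bits 111010111000000110001000 walk d0:H2→d1:-→d2:-→d3:-→d4:-→d5:-→d6:-→d7:-→d8:-→d9:-→d10:-→d11:-→d12:-→d13:-→d14:-→d15:-→d16:-→d17:-→d18:-→d19:-→d20:-→d21:-→d22:-→d23:H1→d24:- -> H1
  + 85.0.0.0/8 (H1) depth=8
  + 85.249.0.0/16 (H1) depth=16
  + 85.249.93.0/24 (H5) depth=24
  + 85.224.0.0/11 (H1) depth=11
  + 249.115.87.181/32 (H2) depth=32
  del 85.249.93.0/24 (clear depth 24)
  + 249.115.0.0/16 (H0) depth=16
  + 85.249.80.0/20 (H4) depth=20
  lookup 249.115.87.181: bits 11111001011100110101011110110101 walk d0:H2→d1:-→d2:-→d3:-→d4:-→d5:-→d6:-→d7:-→d8:-→d9:-→d10:-→d11:-→d12:-→d13:-→d14:-→d15:-→d16:H0→d17:-→d18:-→d19:-→d20:-→d21:-→d22:-→d23:-→d24:-→d25:-→d26:-→d27:-→d28:-→d29:-→d30:-→d31:-→d32:H2 -> H2
  lookup 235.129.136.216: bits 1110101110000001100010001101 walk d0:H2→d1:-→d2:-→d3:-→d4:-→d5:-→d6:-→d7:-→d8:-→d9:-→d10:-→d11:-→d12:-→d13:-→d14:-→d15:-→d16:-→d17:-→d18:-→d19:-→d20:-→d21:-→d22:-→d23:H1→d24:-→d25:-→d26:-→d27:-→d28:H2 -> H2
  lookup 85.224.0.107: bits 01010101111 walk d0:H2→d1:-→d2:-→d3:-→d4:-→d5:-→d6:-→d7:-→d8:H1→d9:-→d10:-→d11:H1 -> H1
  + 235.128.0.0/15 (H4) depth=15
  + 85.192.0.0/10 (H4) depth=10
  + 80.0.0.0/4 (H6) depth=4
  + 85.249.93.0/28 (H3) depth=28
  + 249.112.0.0/12 (H4) depth=12

== LOOKUPS ==
["H2","H2","H1","H2","H2","H1"]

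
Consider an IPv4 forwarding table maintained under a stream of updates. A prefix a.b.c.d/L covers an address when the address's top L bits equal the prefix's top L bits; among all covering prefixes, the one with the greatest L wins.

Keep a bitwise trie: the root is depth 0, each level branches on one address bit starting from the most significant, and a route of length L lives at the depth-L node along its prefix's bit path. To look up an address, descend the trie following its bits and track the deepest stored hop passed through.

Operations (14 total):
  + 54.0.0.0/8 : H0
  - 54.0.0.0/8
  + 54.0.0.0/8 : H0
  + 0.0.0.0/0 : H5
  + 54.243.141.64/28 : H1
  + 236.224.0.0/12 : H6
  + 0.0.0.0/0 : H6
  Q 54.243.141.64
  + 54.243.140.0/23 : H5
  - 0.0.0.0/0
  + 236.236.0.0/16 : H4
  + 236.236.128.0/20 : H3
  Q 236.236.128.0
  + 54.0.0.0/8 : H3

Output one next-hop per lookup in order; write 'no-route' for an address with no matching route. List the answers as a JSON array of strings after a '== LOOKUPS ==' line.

Apply in order:
  + 54.0.0.0/8 (H0) depth=8
  - 54.0.0.0/8 clear@8
  + 54.0.0.0/8 (H0) depth=8
  + 0.0.0.0/0 (H5) depth=0
  + 54.243.141.64/28 (H1) depth=28
  + 236.224.0.0/12 (H6) depth=12
  + 0.0.0.0/0 (H6) depth=0
  lookup 54.243.141.64: bits 0011011011110011100011010100 walk d0:H6→d1:-→d2:-→d3:-→d4:-→d5:-→d6:-→d7:-→d8:H0→d9:-→d10:-→d11:-→d12:-→d13:-→d14:-→d15:-→d16:-→d17:-→d18:-→d19:-→d20:-→d21:-→d22:-→d23:-→d24:-→d25:-→d26:-→d27:-→d28:H1 -> H1
  + 54.243.140.0/23 (H5) depth=23
  - 0.0.0.0/0 clear@0
  + 236.236.0.0/16 (H4) depth=16
  + 236.236.128.0/20 (H3) depth=20
  lookup 236.236.128.0: bits 11101100111011001000 walk d0:-→d1:-→d2:-→d3:-→d4:-→d5:-→d6:-→d7:-→d8:-→d9:-→d10:-→d11:-→d12:H6→d13:-→d14:-→d15:-→d16:H4→d17:-→d18:-→d19:-→d20:H3 -> H3
  + 54.0.0.0/8 (H3) depth=8

== LOOKUPS ==
["H1","H3"]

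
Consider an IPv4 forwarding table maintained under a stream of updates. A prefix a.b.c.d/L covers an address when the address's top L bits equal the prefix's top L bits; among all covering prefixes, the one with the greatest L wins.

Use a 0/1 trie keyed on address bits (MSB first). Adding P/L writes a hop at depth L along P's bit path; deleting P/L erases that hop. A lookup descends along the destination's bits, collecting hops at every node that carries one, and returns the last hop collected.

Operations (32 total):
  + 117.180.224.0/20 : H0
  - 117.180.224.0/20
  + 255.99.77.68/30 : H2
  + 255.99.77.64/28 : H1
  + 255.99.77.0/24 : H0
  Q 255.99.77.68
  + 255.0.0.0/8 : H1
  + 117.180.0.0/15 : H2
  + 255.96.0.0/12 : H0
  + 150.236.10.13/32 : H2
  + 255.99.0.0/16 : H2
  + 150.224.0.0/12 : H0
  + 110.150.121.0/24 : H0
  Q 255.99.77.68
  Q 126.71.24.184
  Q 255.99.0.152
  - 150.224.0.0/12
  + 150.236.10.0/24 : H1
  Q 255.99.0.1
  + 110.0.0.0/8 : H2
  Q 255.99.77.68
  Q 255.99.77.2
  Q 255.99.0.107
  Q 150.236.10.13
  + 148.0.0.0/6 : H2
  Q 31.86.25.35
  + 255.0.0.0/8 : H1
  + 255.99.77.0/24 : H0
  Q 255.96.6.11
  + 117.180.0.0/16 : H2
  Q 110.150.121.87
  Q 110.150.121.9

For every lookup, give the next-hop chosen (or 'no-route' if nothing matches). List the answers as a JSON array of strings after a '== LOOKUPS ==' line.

Process each operation:
  + 117.180.224.0/20 (H0) depth=20
  del 117.180.224.0/20 (clear depth 20)
  + 255.99.77.68/30 (H2) depth=30
  + 255.99.77.64/28 (H1) depth=28
  + 255.99.77.0/24 (H0) depth=24
  ? 255.99.77.68  path d0:-→d1:-→d2:-→d3:-→d4:-→d5:-→d6:-→d7:-→d8:-→d9:-→d10:-→d11:-→d12:-→d13:-→d14:-→d15:-→d16:-→d17:-→d18:-→d19:-→d20:-→d21:-→d22:-→d23:-→d24:H0→d25:-→d26:-→d27:-→d28:H1→d29:-→d30:H2  best=H2
  + 255.0.0.0/8 (H1) depth=8
  + 117.180.0.0/15 (H2) depth=15
  + 255.96.0.0/12 (H0) depth=12
  + 150.236.10.13/32 (H2) depth=32
  + 255.99.0.0/16 (H2) depth=16
  + 150.224.0.0/12 (H0) depth=12
  + 110.150.121.0/24 (H0) depth=24
  ? 255.99.77.68  path d0:-→d1:-→d2:-→d3:-→d4:-→d5:-→d6:-→d7:-→d8:H1→d9:-→d10:-→d11:-→d12:H0→d13:-→d14:-→d15:-→d16:H2→d17:-→d18:-→d19:-→d20:-→d21:-→d22:-→d23:-→d24:H0→d25:-→d26:-→d27:-→d28:H1→d29:-→d30:H2  best=H2
  ? 126.71.24.184  path d0:-→d1:-→d2:-→d3:-→d4:-  best=no-route
  ? 255.99.0.152  path d0:-→d1:-→d2:-→d3:-→d4:-→d5:-→d6:-→d7:-→d8:H1→d9:-→d10:-→d11:-→d12:H0→d13:-→d14:-→d15:-→d16:H2→d17:-  best=H2
  del 150.224.0.0/12 (clear depth 12)
  + 150.236.10.0/24 (H1) depth=24
  ? 255.99.0.1  path d0:-→d1:-→d2:-→d3:-→d4:-→d5:-→d6:-→d7:-→d8:H1→d9:-→d10:-→d11:-→d12:H0→d13:-→d14:-→d15:-→d16:H2→d17:-  best=H2
  + 110.0.0.0/8 (H2) depth=8
  ? 255.99.77.68  path d0:-→d1:-→d2:-→d3:-→d4:-→d5:-→d6:-→d7:-→d8:H1→d9:-→d10:-→d11:-→d12:H0→d13:-→d14:-→d15:-→d16:H2→d17:-→d18:-→d19:-→d20:-→d21:-→d22:-→d23:-→d24:H0→d25:-→d26:-→d27:-→d28:H1→d29:-→d30:H2  best=H2
  ? 255.99.77.2  path d0:-→d1:-→d2:-→d3:-→d4:-→d5:-→d6:-→d7:-→d8:H1→d9:-→d10:-→d11:-→d12:H0→d13:-→d14:-→d15:-→d16:H2→d17:-→d18:-→d19:-→d20:-→d21:-→d22:-→d23:-→d24:H0→d25:-  best=H0
  ? 255.99.0.107  path d0:-→d1:-→d2:-→d3:-→d4:-→d5:-→d6:-→d7:-→d8:H1→d9:-→d10:-→d11:-→d12:H0→d13:-→d14:-→d15:-→d16:H2→d17:-  best=H2
  ? 150.236.10.13  path d0:-→d1:-→d2:-→d3:-→d4:-→d5:-→d6:-→d7:-→d8:-→d9:-→d10:-→d11:-→d12:-→d13:-→d14:-→d15:-→d16:-→d17:-→d18:-→d19:-→d20:-→d21:-→d22:-→d23:-→d24:H1→d25:-→d26:-→d27:-→d28:-→d29:-→d30:-→d31:-→d32:H2  best=H2
  + 148.0.0.0/6 (H2) depth=6
  ? 31.86.25.35  path d0:-→d1:-  best=no-route
  + 255.0.0.0/8 (H1) depth=8
  + 255.99.77.0/24 (H0) depth=24
  ? 255.96.6.11  path d0:-→d1:-→d2:-→d3:-→d4:-→d5:-→d6:-→d7:-→d8:H1→d9:-→d10:-→d11:-→d12:H0→d13:-→d14:-  best=H0
  + 117.180.0.0/16 (H2) depth=16
  ? 110.150.121.87  path d0:-→d1:-→d2:-→d3:-→d4:-→d5:-→d6:-→d7:-→d8:H2→d9:-→d10:-→d11:-→d12:-→d13:-→d14:-→d15:-→d16:-→d17:-→d18:-→d19:-→d20:-→d21:-→d22:-→d23:-→d24:H0  best=H0
  ? 110.150.121.9  path d0:-→d1:-→d2:-→d3:-→d4:-→d5:-→d6:-→d7:-→d8:H2→d9:-→d10:-→d11:-→d12:-→d13:-→d14:-→d15:-→d16:-→d17:-→d18:-→d19:-→d20:-→d21:-→d22:-→d23:-→d24:H0  best=H0

== LOOKUPS ==
["H2","H2","no-route","H2","H2","H2","H0","H2","H2","no-route","H0","H0","H0"]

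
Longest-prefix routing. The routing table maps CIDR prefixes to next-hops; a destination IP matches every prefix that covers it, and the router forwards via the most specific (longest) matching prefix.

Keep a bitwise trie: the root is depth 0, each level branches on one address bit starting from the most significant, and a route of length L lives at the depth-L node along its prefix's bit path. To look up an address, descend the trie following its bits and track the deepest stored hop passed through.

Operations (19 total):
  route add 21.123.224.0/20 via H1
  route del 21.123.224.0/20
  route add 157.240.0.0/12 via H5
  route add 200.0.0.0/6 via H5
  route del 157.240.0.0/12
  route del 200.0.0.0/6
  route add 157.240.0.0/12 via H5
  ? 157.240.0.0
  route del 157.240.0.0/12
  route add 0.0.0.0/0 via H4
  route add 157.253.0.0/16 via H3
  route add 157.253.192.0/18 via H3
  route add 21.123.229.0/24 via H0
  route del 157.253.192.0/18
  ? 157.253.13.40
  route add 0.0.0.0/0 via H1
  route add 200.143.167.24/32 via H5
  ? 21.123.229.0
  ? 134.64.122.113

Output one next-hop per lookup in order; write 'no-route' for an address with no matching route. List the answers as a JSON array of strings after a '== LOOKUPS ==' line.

Apply in order:
  + 21.123.224.0/20 (H1) depth=20
  - 21.123.224.0/20 clear@20
  + 157.240.0.0/12 (H5) depth=12
  + 200.0.0.0/6 (H5) depth=6
  - 157.240.0.0/12 clear@12
  - 200.0.0.0/6 clear@6
  + 157.240.0.0/12 (H5) depth=12
  ? 157.240.0.0  path d0:-→d1:-→d2:-→d3:-→d4:-→d5:-→d6:-→d7:-→d8:-→d9:-→d10:-→d11:-→d12:H5  best=H5
  - 157.240.0.0/12 clear@12
  + 0.0.0.0/0 (H4) depth=0
  + 157.253.0.0/16 (H3) depth=16
  + 157.253.192.0/18 (H3) depth=18
  + 21.123.229.0/24 (H0) depth=24
  - 157.253.192.0/18 clear@18
  ? 157.253.13.40  path d0:H4→d1:-→d2:-→d3:-→d4:-→d5:-→d6:-→d7:-→d8:-→d9:-→d10:-→d11:-→d12:-→d13:-→d14:-→d15:-→d16:H3  best=H3
  + 0.0.0.0/0 (H1) depth=0
  + 200.143.167.24/32 (H5) depth=32
  ? 21.123.229.0  path d0:H1→d1:-→d2:-→d3:-→d4:-→d5:-→d6:-→d7:-→d8:-→d9:-→d10:-→d11:-→d12:-→d13:-→d14:-→d15:-→d16:-→d17:-→d18:-→d19:-→d20:-→d21:-→d22:-→d23:-→d24:H0  best=H0
  ? 134.64.122.113  path d0:H1→d1:-→d2:-→d3:-  best=H1

== LOOKUPS ==
["H5","H3","H0","H1"]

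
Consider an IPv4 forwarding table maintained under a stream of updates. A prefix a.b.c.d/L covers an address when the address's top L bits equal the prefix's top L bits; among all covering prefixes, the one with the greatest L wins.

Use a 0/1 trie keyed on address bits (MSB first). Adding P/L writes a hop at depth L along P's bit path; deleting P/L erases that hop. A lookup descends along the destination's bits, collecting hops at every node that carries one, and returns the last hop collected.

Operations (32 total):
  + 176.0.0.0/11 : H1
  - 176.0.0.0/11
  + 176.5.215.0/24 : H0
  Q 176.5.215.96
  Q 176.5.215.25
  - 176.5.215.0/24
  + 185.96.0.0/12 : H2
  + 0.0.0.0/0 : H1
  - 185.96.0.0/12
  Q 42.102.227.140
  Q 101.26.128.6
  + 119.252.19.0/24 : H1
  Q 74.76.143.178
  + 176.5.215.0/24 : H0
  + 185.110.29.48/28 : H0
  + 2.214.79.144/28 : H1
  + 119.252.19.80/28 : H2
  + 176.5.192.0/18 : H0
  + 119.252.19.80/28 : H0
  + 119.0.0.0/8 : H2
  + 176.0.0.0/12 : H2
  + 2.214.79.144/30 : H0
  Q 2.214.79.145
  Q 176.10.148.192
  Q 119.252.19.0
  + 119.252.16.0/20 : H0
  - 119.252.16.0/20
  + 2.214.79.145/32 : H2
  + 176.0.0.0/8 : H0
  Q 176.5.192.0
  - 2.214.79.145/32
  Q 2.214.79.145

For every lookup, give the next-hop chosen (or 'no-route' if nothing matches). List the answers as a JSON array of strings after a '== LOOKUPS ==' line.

Apply in order:
  + 176.0.0.0/11 (H1) depth=11
  - 176.0.0.0/11 clear@11
  + 176.5.215.0/24 (H0) depth=24
  ? 176.5.215.96  path d0:-→d1:-→d2:-→d3:-→d4:-→d5:-→d6:-→d7:-→d8:-→d9:-→d10:-→d11:-→d12:-→d13:-→d14:-→d15:-→d16:-→d17:-→d18:-→d19:-→d20:-→d21:-→d22:-→d23:-→d24:H0  best=H0
  ? 176.5.215.25  path d0:-→d1:-→d2:-→d3:-→d4:-→d5:-→d6:-→d7:-→d8:-→d9:-→d10:-→d11:-→d12:-→d13:-→d14:-→d15:-→d16:-→d17:-→d18:-→d19:-→d20:-→d21:-→d22:-→d23:-→d24:H0  best=H0
  - 176.5.215.0/24 clear@24
  + 185.96.0.0/12 (H2) depth=12
  + 0.0.0.0/0 (H1) depth=0
  - 185.96.0.0/12 clear@12
  ? 42.102.227.140  path d0:H1  best=H1
  ? 101.26.128.6  path d0:H1  best=H1
  + 119.252.19.0/24 (H1) depth=24
  ? 74.76.143.178  path d0:H1→d1:-→d2:-  best=H1
  + 176.5.215.0/24 (H0) depth=24
  + 185.110.29.48/28 (H0) depth=28
  + 2.214.79.144/28 (H1) depth=28
  + 119.252.19.80/28 (H2) depth=28
  + 176.5.192.0/18 (H0) depth=18
  + 119.252.19.80/28 (H0) depth=28
  + 119.0.0.0/8 (H2) depth=8
  + 176.0.0.0/12 (H2) depth=12
  + 2.214.79.144/30 (H0) depth=30
  ? 2.214.79.145  path d0:H1→d1:-→d2:-→d3:-→d4:-→d5:-→d6:-→d7:-→d8:-→d9:-→d10:-→d11:-→d12:-→d13:-→d14:-→d15:-→d16:-→d17:-→d18:-→d19:-→d20:-→d21:-→d22:-→d23:-→d24:-→d25:-→d26:-→d27:-→d28:H1→d29:-→d30:H0  best=H0
  ? 176.10.148.192  path d0:H1→d1:-→d2:-→d3:-→d4:-→d5:-→d6:-→d7:-→d8:-→d9:-→d10:-→d11:-→d12:H2  best=H2
  ? 119.252.19.0  path d0:H1→d1:-→d2:-→d3:-→d4:-→d5:-→d6:-→d7:-→d8:H2→d9:-→d10:-→d11:-→d12:-→d13:-→d14:-→d15:-→d16:-→d17:-→d18:-→d19:-→d20:-→d21:-→d22:-→d23:-→d24:H1→d25:-  best=H1
  + 119.252.16.0/20 (H0) depth=20
  - 119.252.16.0/20 clear@20
  + 2.214.79.145/32 (H2) depth=32
  + 176.0.0.0/8 (H0) depth=8
  ? 176.5.192.0  path d0:H1→d1:-→d2:-→d3:-→d4:-→d5:-→d6:-→d7:-→d8:H0→d9:-→d10:-→d11:-→d12:H2→d13:-→d14:-→d15:-→d16:-→d17:-→d18:H0→d19:-  best=H0
  - 2.214.79.145/32 clear@32
  ? 2.214.79.145  path d0:H1→d1:-→d2:-→d3:-→d4:-→d5:-→d6:-→d7:-→d8:-→d9:-→d10:-→d11:-→d12:-→d13:-→d14:-→d15:-→d16:-→d17:-→d18:-→d19:-→d20:-→d21:-→d22:-→d23:-→d24:-→d25:-→d26:-→d27:-→d28:H1→d29:-→d30:H0→d31:-→d32:-  best=H0

== LOOKUPS ==
["H0","H0","H1","H1","H1","H0","H2","H1","H0","H0"]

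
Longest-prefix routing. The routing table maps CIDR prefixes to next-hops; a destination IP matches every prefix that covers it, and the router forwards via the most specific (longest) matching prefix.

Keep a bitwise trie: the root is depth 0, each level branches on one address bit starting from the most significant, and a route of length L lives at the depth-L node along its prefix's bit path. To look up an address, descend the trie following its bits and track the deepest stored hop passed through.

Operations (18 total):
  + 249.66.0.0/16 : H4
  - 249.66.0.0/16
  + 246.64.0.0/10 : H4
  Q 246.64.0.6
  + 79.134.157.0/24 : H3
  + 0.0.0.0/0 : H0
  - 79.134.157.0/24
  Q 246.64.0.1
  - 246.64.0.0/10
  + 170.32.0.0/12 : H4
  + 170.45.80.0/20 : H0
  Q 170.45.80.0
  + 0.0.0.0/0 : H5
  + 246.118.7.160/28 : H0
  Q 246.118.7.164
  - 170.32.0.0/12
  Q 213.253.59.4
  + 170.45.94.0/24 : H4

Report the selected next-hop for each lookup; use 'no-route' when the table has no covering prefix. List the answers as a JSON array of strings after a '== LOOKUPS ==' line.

Apply in order:
  add 249.66.0.0/16 -> H4 at depth 16
  - 249.66.0.0/16 clear@16
  add 246.64.0.0/10 -> H4 at depth 10
  Q 246.64.0.6: descend 1111011001 ; hops seen [H4] ; pick H4
  add 79.134.157.0/24 -> H3 at depth 24
  add 0.0.0.0/0 -> H0 at depth 0
  - 79.134.157.0/24 clear@24
  Q 246.64.0.1: descend 1111011001 ; hops seen [H0,H4] ; pick H4
  - 246.64.0.0/10 clear@10
  add 170.32.0.0/12 -> H4 at depth 12
  add 170.45.80.0/20 -> H0 at depth 20
  Q 170.45.80.0: descend 10101010001011010101 ; hops seen [H0,H4,H0] ; pick H0
  add 0.0.0.0/0 -> H5 at depth 0
  add 246.118.7.160/28 -> H0 at depth 28
  Q 246.118.7.164: descend 1111011001110110000001111010 ; hops seen [H5,H0] ; pick H0
  - 170.32.0.0/12 clear@12
  Q 213.253.59.4: descend 11 ; hops seen [H5] ; pick H5
  add 170.45.94.0/24 -> H4 at depth 24

== LOOKUPS ==
["H4","H4","H0","H0","H5"]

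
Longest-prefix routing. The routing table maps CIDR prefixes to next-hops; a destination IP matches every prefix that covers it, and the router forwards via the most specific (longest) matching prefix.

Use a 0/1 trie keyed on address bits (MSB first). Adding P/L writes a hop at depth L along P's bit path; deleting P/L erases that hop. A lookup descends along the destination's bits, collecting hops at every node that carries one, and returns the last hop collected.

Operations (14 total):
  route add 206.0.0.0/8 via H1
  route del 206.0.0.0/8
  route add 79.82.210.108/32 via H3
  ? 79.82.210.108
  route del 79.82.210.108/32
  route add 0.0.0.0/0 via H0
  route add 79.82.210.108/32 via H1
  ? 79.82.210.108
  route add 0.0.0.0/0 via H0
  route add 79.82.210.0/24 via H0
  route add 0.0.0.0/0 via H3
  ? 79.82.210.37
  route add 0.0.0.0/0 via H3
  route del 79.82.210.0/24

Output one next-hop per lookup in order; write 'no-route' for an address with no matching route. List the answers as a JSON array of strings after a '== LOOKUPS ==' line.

Process each operation:
  add 206.0.0.0/8 -> H1 at depth 8
  del 206.0.0.0/8 (clear depth 8)
  add 79.82.210.108/32 -> H3 at depth 32
  lookup 79.82.210.108: bits 01001111010100101101001001101100 walk d0:-→d1:-→d2:-→d3:-→d4:-→d5:-→d6:-→d7:-→d8:-→d9:-→d10:-→d11:-→d12:-→d13:-→d14:-→d15:-→d16:-→d17:-→d18:-→d19:-→d20:-→d21:-→d22:-→d23:-→d24:-→d25:-→d26:-→d27:-→d28:-→d29:-→d30:-→d31:-→d32:H3 -> H3
  del 79.82.210.108/32 (clear depth 32)
  add 0.0.0.0/0 -> H0 at depth 0
  add 79.82.210.108/32 -> H1 at depth 32
  lookup 79.82.210.108: bits 01001111010100101101001001101100 walk d0:H0→d1:-→d2:-→d3:-→d4:-→d5:-→d6:-→d7:-→d8:-→d9:-→d10:-→d11:-→d12:-→d13:-→d14:-→d15:-→d16:-→d17:-→d18:-→d19:-→d20:-→d21:-→d22:-→d23:-→d24:-→d25:-→d26:-→d27:-→d28:-→d29:-→d30:-→d31:-→d32:H1 -> H1
  add 0.0.0.0/0 -> H0 at depth 0
  add 79.82.210.0/24 -> H0 at depth 24
  add 0.0.0.0/0 -> H3 at depth 0
  lookup 79.82.210.37: bits 0100111101010010110100100 walk d0:H3→d1:-→d2:-→d3:-→d4:-→d5:-→d6:-→d7:-→d8:-→d9:-→d10:-→d11:-→d12:-→d13:-→d14:-→d15:-→d16:-→d17:-→d18:-→d19:-→d20:-→d21:-→d22:-→d23:-→d24:H0→d25:- -> H0
  add 0.0.0.0/0 -> H3 at depth 0
  del 79.82.210.0/24 (clear depth 24)

== LOOKUPS ==
["H3","H1","H0"]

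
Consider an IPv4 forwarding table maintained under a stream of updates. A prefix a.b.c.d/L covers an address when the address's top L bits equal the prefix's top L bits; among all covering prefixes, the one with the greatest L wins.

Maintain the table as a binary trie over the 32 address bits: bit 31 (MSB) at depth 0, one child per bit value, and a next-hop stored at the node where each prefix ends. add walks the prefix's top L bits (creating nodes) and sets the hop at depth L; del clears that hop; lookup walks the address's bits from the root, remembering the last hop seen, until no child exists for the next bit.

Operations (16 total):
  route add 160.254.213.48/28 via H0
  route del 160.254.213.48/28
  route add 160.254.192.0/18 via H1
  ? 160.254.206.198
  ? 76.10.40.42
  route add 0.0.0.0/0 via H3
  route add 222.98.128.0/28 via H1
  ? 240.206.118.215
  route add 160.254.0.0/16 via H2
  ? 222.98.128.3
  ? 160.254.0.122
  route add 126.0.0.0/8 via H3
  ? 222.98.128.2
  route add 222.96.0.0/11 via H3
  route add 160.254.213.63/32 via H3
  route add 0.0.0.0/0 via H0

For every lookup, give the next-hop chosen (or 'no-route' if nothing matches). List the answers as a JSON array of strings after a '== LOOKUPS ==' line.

Trace:
  + 160.254.213.48/28 (H0) depth=28
  - 160.254.213.48/28 clear@28
  + 160.254.192.0/18 (H1) depth=18
  ? 160.254.206.198  path d0:-→d1:-→d2:-→d3:-→d4:-→d5:-→d6:-→d7:-→d8:-→d9:-→d10:-→d11:-→d12:-→d13:-→d14:-→d15:-→d16:-→d17:-→d18:H1→d19:-  best=H1
  ? 76.10.40.42  path d0:-  best=no-route
  + 0.0.0.0/0 (H3) depth=0
  + 222.98.128.0/28 (H1) depth=28
  ? 240.206.118.215  path d0:H3→d1:-→d2:-  best=H3
  + 160.254.0.0/16 (H2) depth=16
  ? 222.98.128.3  path d0:H3→d1:-→d2:-→d3:-→d4:-→d5:-→d6:-→d7:-→d8:-→d9:-→d10:-→d11:-→d12:-→d13:-→d14:-→d15:-→d16:-→d17:-→d18:-→d19:-→d20:-→d21:-→d22:-→d23:-→d24:-→d25:-→d26:-→d27:-→d28:H1  best=H1
  ? 160.254.0.122  path d0:H3→d1:-→d2:-→d3:-→d4:-→d5:-→d6:-→d7:-→d8:-→d9:-→d10:-→d11:-→d12:-→d13:-→d14:-→d15:-→d16:H2  best=H2
  + 126.0.0.0/8 (H3) depth=8
  ? 222.98.128.2  path d0:H3→d1:-→d2:-→d3:-→d4:-→d5:-→d6:-→d7:-→d8:-→d9:-→d10:-→d11:-→d12:-→d13:-→d14:-→d15:-→d16:-→d17:-→d18:-→d19:-→d20:-→d21:-→d22:-→d23:-→d24:-→d25:-→d26:-→d27:-→d28:H1  best=H1
  + 222.96.0.0/11 (H3) depth=11
  + 160.254.213.63/32 (H3) depth=32
  + 0.0.0.0/0 (H0) depth=0

== LOOKUPS ==
["H1","no-route","H3","H1","H2","H1"]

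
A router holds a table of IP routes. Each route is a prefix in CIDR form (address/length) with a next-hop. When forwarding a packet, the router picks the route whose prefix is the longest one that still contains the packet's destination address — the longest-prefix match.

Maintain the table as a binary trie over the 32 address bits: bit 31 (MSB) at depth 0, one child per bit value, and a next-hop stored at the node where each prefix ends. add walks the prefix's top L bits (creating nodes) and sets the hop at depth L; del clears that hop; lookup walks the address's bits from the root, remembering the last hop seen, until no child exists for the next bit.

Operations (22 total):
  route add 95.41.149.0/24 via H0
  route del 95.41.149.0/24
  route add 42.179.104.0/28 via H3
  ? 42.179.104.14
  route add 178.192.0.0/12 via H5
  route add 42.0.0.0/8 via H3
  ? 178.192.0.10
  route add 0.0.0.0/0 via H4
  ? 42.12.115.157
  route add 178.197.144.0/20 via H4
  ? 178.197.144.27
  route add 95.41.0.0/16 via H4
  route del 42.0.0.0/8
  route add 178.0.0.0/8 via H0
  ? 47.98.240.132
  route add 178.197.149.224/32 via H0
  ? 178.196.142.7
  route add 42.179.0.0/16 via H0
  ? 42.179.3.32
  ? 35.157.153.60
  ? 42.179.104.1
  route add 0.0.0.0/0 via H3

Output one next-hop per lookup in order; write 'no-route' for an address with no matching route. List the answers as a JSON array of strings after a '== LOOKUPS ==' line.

Process each operation:
  + 95.41.149.0/24 (H0) depth=24
  del 95.41.149.0/24 (clear depth 24)
  + 42.179.104.0/28 (H3) depth=28
  ? 42.179.104.14  path d0:-→d1:-→d2:-→d3:-→d4:-→d5:-→d6:-→d7:-→d8:-→d9:-→d10:-→d11:-→d12:-→d13:-→d14:-→d15:-→d16:-→d17:-→d18:-→d19:-→d20:-→d21:-→d22:-→d23:-→d24:-→d25:-→d26:-→d27:-→d28:H3  best=H3
  + 178.192.0.0/12 (H5) depth=12
  + 42.0.0.0/8 (H3) depth=8
  ? 178.192.0.10  path d0:-→d1:-→d2:-→d3:-→d4:-→d5:-→d6:-→d7:-→d8:-→d9:-→d10:-→d11:-→d12:H5  best=H5
  + 0.0.0.0/0 (H4) depth=0
  ? 42.12.115.157  path d0:H4→d1:-→d2:-→d3:-→d4:-→d5:-→d6:-→d7:-→d8:H3  best=H3
  + 178.197.144.0/20 (H4) depth=20
  ? 178.197.144.27  path d0:H4→d1:-→d2:-→d3:-→d4:-→d5:-→d6:-→d7:-→d8:-→d9:-→d10:-→d11:-→d12:H5→d13:-→d14:-→d15:-→d16:-→d17:-→d18:-→d19:-→d20:H4  best=H4
  + 95.41.0.0/16 (H4) depth=16
  del 42.0.0.0/8 (clear depth 8)
  + 178.0.0.0/8 (H0) depth=8
  ? 47.98.240.132  path d0:H4→d1:-→d2:-→d3:-→d4:-→d5:-  best=H4
  + 178.197.149.224/32 (H0) depth=32
  ? 178.196.142.7  path d0:H4→d1:-→d2:-→d3:-→d4:-→d5:-→d6:-→d7:-→d8:H0→d9:-→d10:-→d11:-→d12:H5→d13:-→d14:-→d15:-  best=H5
  + 42.179.0.0/16 (H0) depth=16
  ? 42.179.3.32  path d0:H4→d1:-→d2:-→d3:-→d4:-→d5:-→d6:-→d7:-→d8:-→d9:-→d10:-→d11:-→d12:-→d13:-→d14:-→d15:-→d16:H0→d17:-  best=H0
  ? 35.157.153.60  path d0:H4→d1:-→d2:-→d3:-→d4:-  best=H4
  ? 42.179.104.1  path d0:H4→d1:-→d2:-→d3:-→d4:-→d5:-→d6:-→d7:-→d8:-→d9:-→d10:-→d11:-→d12:-→d13:-→d14:-→d15:-→d16:H0→d17:-→d18:-→d19:-→d20:-→d21:-→d22:-→d23:-→d24:-→d25:-→d26:-→d27:-→d28:H3  best=H3
  + 0.0.0.0/0 (H3) depth=0

== LOOKUPS ==
["H3","H5","H3","H4","H4","H5","H0","H4","H3"]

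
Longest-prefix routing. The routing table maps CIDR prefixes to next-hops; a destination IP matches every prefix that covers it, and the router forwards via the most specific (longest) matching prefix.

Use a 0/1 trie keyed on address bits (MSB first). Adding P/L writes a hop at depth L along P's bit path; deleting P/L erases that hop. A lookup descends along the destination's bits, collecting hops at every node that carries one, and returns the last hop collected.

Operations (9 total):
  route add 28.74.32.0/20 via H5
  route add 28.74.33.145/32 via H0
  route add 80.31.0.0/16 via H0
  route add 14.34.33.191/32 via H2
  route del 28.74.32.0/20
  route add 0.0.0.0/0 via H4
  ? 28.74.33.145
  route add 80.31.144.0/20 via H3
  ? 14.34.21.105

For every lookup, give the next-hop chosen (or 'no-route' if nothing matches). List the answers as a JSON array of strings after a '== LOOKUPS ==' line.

Process each operation:
  + 28.74.32.0/20 (H5) depth=20
  + 28.74.33.145/32 (H0) depth=32
  + 80.31.0.0/16 (H0) depth=16
  + 14.34.33.191/32 (H2) depth=32
  - 28.74.32.0/20 clear@20
  + 0.0.0.0/0 (H4) depth=0
  ? 28.74.33.145  path d0:H4→d1:-→d2:-→d3:-→d4:-→d5:-→d6:-→d7:-→d8:-→d9:-→d10:-→d11:-→d12:-→d13:-→d14:-→d15:-→d16:-→d17:-→d18:-→d19:-→d20:-→d21:-→d22:-→d23:-→d24:-→d25:-→d26:-→d27:-→d28:-→d29:-→d30:-→d31:-→d32:H0  best=H0
  + 80.31.144.0/20 (H3) depth=20
  ? 14.34.21.105  path d0:H4→d1:-→d2:-→d3:-→d4:-→d5:-→d6:-→d7:-→d8:-→d9:-→d10:-→d11:-→d12:-→d13:-→d14:-→d15:-→d16:-→d17:-→d18:-  best=H4

== LOOKUPS ==
["H0","H4"]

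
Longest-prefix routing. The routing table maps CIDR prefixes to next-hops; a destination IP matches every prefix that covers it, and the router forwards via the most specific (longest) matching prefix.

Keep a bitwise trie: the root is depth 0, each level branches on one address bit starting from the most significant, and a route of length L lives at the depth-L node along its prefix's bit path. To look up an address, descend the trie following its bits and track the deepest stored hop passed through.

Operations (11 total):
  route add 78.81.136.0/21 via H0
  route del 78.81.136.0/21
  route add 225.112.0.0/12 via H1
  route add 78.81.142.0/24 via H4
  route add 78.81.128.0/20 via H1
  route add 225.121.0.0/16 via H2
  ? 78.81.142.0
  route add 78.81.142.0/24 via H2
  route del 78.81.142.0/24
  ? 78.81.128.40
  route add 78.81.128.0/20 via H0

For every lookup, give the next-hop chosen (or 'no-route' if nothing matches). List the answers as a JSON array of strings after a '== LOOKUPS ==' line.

Apply in order:
  add 78.81.136.0/21 -> H0 at depth 21
  - 78.81.136.0/21 clear@21
  add 225.112.0.0/12 -> H1 at depth 12
  add 78.81.142.0/24 -> H4 at depth 24
  add 78.81.128.0/20 -> H1 at depth 20
  add 225.121.0.0/16 -> H2 at depth 16
  ? 78.81.142.0  path d0:-→d1:-→d2:-→d3:-→d4:-→d5:-→d6:-→d7:-→d8:-→d9:-→d10:-→d11:-→d12:-→d13:-→d14:-→d15:-→d16:-→d17:-→d18:-→d19:-→d20:H1→d21:-→d22:-→d23:-→d24:H4  best=H4
  add 78.81.142.0/24 -> H2 at depth 24
  - 78.81.142.0/24 clear@24
  ? 78.81.128.40  path d0:-→d1:-→d2:-→d3:-→d4:-→d5:-→d6:-→d7:-→d8:-→d9:-→d10:-→d11:-→d12:-→d13:-→d14:-→d15:-→d16:-→d17:-→d18:-→d19:-→d20:H1  best=H1
  add 78.81.128.0/20 -> H0 at depth 20

== LOOKUPS ==
["H4","H1"]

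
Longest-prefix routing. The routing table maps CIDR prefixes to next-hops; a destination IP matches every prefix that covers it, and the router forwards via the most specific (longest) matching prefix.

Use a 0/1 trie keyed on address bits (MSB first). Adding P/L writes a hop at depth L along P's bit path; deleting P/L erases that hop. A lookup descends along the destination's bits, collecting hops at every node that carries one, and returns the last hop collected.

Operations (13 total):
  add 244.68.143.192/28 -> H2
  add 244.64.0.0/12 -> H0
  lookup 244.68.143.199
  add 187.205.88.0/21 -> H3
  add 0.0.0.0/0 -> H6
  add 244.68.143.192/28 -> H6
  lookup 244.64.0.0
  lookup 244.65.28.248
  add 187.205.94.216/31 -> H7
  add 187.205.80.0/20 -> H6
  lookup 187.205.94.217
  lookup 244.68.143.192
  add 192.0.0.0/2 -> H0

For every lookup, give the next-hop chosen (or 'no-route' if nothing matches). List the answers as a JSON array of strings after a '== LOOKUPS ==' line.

Trace:
  + 244.68.143.192/28 (H2) depth=28
  + 244.64.0.0/12 (H0) depth=12
  Q 244.68.143.199: descend 1111010001000100100011111100 ; hops seen [H0,H2] ; pick H2
  + 187.205.88.0/21 (H3) depth=21
  + 0.0.0.0/0 (H6) depth=0
  + 244.68.143.192/28 (H6) depth=28
  Q 244.64.0.0: descend 1111010001000 ; hops seen [H6,H0] ; pick H0
  Q 244.65.28.248: descend 1111010001000 ; hops seen [H6,H0] ; pick H0
  + 187.205.94.216/31 (H7) depth=31
  + 187.205.80.0/20 (H6) depth=20
  Q 187.205.94.217: descend 1011101111001101010111101101100 ; hops seen [H6,H6,H3,H7] ; pick H7
  Q 244.68.143.192: descend 1111010001000100100011111100 ; hops seen [H6,H0,H6] ; pick H6
  + 192.0.0.0/2 (H0) depth=2

== LOOKUPS ==
["H2","H0","H0","H7","H6"]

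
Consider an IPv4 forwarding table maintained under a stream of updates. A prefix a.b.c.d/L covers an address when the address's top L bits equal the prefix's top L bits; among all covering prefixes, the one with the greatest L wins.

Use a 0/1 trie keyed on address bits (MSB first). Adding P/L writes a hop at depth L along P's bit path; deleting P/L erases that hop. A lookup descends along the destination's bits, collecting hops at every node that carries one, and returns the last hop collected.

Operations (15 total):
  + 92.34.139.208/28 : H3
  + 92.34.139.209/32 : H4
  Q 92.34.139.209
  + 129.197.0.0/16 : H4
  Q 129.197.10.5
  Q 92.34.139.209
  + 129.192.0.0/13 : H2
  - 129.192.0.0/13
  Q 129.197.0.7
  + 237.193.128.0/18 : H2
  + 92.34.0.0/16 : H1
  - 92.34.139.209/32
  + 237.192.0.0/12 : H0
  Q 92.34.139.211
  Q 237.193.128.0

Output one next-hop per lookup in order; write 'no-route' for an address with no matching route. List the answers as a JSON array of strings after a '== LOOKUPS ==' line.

Apply in order:
  add 92.34.139.208/28 -> H3 at depth 28
  add 92.34.139.209/32 -> H4 at depth 32
  lookup 92.34.139.209: bits 01011100001000101000101111010001 walk d0:-→d1:-→d2:-→d3:-→d4:-→d5:-→d6:-→d7:-→d8:-→d9:-→d10:-→d11:-→d12:-→d13:-→d14:-→d15:-→d16:-→d17:-→d18:-→d19:-→d20:-→d21:-→d22:-→d23:-→d24:-→d25:-→d26:-→d27:-→d28:H3→d29:-→d30:-→d31:-→d32:H4 -> H4
  add 129.197.0.0/16 -> H4 at depth 16
  lookup 129.197.10.5: bits 1000000111000101 walk d0:-→d1:-→d2:-→d3:-→d4:-→d5:-→d6:-→d7:-→d8:-→d9:-→d10:-→d11:-→d12:-→d13:-→d14:-→d15:-→d16:H4 -> H4
  lookup 92.34.139.209: bits 01011100001000101000101111010001 walk d0:-→d1:-→d2:-→d3:-→d4:-→d5:-→d6:-→d7:-→d8:-→d9:-→d10:-→d11:-→d12:-→d13:-→d14:-→d15:-→d16:-→d17:-→d18:-→d19:-→d20:-→d21:-→d22:-→d23:-→d24:-→d25:-→d26:-→d27:-→d28:H3→d29:-→d30:-→d31:-→d32:H4 -> H4
  add 129.192.0.0/13 -> H2 at depth 13
  del 129.192.0.0/13 (clear depth 13)
  lookup 129.197.0.7: bits 1000000111000101 walk d0:-→d1:-→d2:-→d3:-→d4:-→d5:-→d6:-→d7:-→d8:-→d9:-→d10:-→d11:-→d12:-→d13:-→d14:-→d15:-→d16:H4 -> H4
  add 237.193.128.0/18 -> H2 at depth 18
  add 92.34.0.0/16 -> H1 at depth 16
  del 92.34.139.209/32 (clear depth 32)
  add 237.192.0.0/12 -> H0 at depth 12
  lookup 92.34.139.211: bits 010111000010001010001011110100 walk d0:-→d1:-→d2:-→d3:-→d4:-→d5:-→d6:-→d7:-→d8:-→d9:-→d10:-→d11:-→d12:-→d13:-→d14:-→d15:-→d16:H1→d17:-→d18:-→d19:-→d20:-→d21:-→d22:-→d23:-→d24:-→d25:-→d26:-→d27:-→d28:H3→d29:-→d30:- -> H3
  lookup 237.193.128.0: bits 111011011100000110 walk d0:-→d1:-→d2:-→d3:-→d4:-→d5:-→d6:-→d7:-→d8:-→d9:-→d10:-→d11:-→d12:H0→d13:-→d14:-→d15:-→d16:-→d17:-→d18:H2 -> H2

== LOOKUPS ==
["H4","H4","H4","H4","H3","H2"]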